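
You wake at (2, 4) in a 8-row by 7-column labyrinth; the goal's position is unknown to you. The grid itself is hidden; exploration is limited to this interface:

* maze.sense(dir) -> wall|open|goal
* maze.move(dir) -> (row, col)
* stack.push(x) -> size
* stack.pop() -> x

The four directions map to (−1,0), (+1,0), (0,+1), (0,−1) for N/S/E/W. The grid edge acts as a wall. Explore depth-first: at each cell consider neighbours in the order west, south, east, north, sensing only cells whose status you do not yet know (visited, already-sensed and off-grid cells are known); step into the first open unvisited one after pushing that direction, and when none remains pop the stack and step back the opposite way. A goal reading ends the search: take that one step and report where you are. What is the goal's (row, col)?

→ maze.sense(dir='west')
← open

→ stack.push(x='west')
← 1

→ maze.move(dir='west')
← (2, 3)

→ maze.sense(dir='west')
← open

→ stack.push(x='west')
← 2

→ maze.move(dir='west')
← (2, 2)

→ maze.sense(dir='west')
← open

→ stack.push(x='west')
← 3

→ maze.move(dir='west')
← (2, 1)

→ maze.sense(dir='west')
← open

→ stack.push(x='west')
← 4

→ maze.move(dir='west')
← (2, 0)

→ maze.sense(dir='south')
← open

→ stack.push(x='south')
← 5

→ maze.move(dir='south')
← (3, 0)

→ maze.sense(dir='south')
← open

→ stack.push(x='south')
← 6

→ maze.move(dir='south')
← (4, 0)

→ maze.sense(dir='south')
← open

→ stack.push(x='south')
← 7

→ maze.move(dir='south')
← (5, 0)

→ maze.sense(dir='south')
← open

→ stack.push(x='south')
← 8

→ maze.move(dir='south')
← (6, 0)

→ maze.sense(dir='south')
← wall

→ maze.sense(dir='east')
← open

→ stack.push(x='east')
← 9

→ maze.move(dir='east')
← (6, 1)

→ maze.sense(dir='south')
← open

→ stack.push(x='south')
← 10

→ maze.move(dir='south')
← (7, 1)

→ maze.sense(dir='east')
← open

→ stack.push(x='east')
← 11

→ maze.move(dir='east')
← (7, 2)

→ maze.sense(dir='east')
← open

→ stack.push(x='east')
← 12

→ maze.move(dir='east')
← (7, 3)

→ maze.sense(dir='east')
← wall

→ maze.sense(dir='north')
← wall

→ stack.pop()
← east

→ maze.move(dir='west')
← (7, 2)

→ maze.sense(dir='north')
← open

→ stack.push(x='north')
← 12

→ maze.move(dir='north')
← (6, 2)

→ maze.sense(dir='north')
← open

→ stack.push(x='north')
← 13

→ maze.move(dir='north')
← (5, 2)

→ maze.sense(dir='west')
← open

→ stack.push(x='west')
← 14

→ maze.move(dir='west')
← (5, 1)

→ maze.sense(dir='north')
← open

→ stack.push(x='north')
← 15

→ maze.move(dir='north')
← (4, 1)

→ maze.sense(dir='east')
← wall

→ maze.sense(dir='north')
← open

→ stack.push(x='north')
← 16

→ maze.move(dir='north')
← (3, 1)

→ maze.sense(dir='east')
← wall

→ stack.pop()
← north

→ maze.move(dir='south')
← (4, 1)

→ stack.pop()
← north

→ maze.move(dir='south')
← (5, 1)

→ stack.pop()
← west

→ maze.move(dir='east')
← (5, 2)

→ maze.sense(dir='east')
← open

→ stack.push(x='east')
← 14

→ maze.move(dir='east')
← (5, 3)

→ maze.sense(dir='east')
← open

→ stack.push(x='east')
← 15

→ maze.move(dir='east')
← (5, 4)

→ maze.sense(dir='south')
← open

→ stack.push(x='south')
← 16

→ maze.move(dir='south')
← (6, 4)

→ maze.sense(dir='east')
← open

→ stack.push(x='east')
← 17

→ maze.move(dir='east')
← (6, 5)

→ maze.sense(dir='south')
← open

→ stack.push(x='south')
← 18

→ maze.move(dir='south')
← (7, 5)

→ maze.sense(dir='east')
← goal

→ maze.move(dir='east')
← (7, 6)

Answer: (7, 6)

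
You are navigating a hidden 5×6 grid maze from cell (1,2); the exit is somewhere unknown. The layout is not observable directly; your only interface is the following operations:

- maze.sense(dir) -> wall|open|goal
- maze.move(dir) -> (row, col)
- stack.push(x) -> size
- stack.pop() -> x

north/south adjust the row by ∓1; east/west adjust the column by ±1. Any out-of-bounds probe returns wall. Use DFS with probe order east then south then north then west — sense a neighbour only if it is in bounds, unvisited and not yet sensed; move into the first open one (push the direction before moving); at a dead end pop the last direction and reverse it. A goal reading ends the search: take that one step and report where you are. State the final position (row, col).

Then sense on dir='east', — result: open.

I use push on x='east', — result: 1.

Now I run move on dir='east', → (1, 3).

Calling sense on dir='east', and get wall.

Next I call sense on dir='south', giving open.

I call push on x='south', giving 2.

I call move on dir='south', yielding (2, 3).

I try sense on dir='east', which returns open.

I use push on x='east', and get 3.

Now I run move on dir='east', yielding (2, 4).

I run sense on dir='east', — result: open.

I use push on x='east', which returns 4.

I use move on dir='east', and get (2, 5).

Next I call sense on dir='south', which returns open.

I run push on x='south', and see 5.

Using move on dir='south', which returns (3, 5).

I invoke sense on dir='south', and get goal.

Using move on dir='south', which returns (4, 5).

Answer: (4, 5)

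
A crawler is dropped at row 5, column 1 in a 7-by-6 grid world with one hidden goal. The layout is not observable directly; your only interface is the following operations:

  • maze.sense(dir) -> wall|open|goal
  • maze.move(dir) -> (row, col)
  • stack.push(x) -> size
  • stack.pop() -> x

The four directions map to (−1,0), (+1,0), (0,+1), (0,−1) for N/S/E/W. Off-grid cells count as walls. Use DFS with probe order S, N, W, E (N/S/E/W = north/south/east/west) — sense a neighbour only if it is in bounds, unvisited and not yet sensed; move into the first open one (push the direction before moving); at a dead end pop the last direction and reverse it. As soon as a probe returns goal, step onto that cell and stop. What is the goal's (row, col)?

I try maze.sense on dir=south, which returns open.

I call stack.push on x=south, giving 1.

Calling maze.move on dir=south, → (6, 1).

I invoke maze.sense on dir=west, — result: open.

I invoke stack.push on x=west, — result: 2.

Then maze.move on dir=west, which returns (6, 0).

Calling maze.sense on dir=north, — result: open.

Next I call stack.push on x=north, — result: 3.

I invoke maze.move on dir=north, and get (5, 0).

Then maze.sense on dir=north, and observe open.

I use stack.push on x=north, and see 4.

Then maze.move on dir=north, : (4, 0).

I run maze.sense on dir=north, and get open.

Using stack.push on x=north, which returns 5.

Then maze.move on dir=north, yielding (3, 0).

I use maze.sense on dir=north, yielding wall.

I try maze.sense on dir=east, — result: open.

I use stack.push on x=east, — result: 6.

Then maze.move on dir=east, — result: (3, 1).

Next I call maze.sense on dir=south, : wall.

I run maze.sense on dir=north, and get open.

Then stack.push on x=north, and get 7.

Then maze.move on dir=north, yielding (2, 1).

Calling maze.sense on dir=north, and get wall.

Then maze.sense on dir=east, and see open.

I run stack.push on x=east, → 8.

Then maze.move on dir=east, yielding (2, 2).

Invoking maze.sense on dir=south, — result: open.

I call stack.push on x=south, : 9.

I run maze.move on dir=south, : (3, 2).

I invoke maze.sense on dir=south, which returns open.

I run stack.push on x=south, yielding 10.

I invoke maze.move on dir=south, yielding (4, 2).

I invoke maze.sense on dir=south, yielding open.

Calling stack.push on x=south, giving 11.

Using maze.move on dir=south, and observe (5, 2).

I use maze.sense on dir=south, giving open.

I invoke stack.push on x=south, — result: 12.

Then maze.move on dir=south, and get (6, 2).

Next I call maze.sense on dir=east, and observe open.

I try stack.push on x=east, → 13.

I try maze.move on dir=east, and get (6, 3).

I run maze.sense on dir=north, and see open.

Now I run stack.push on x=north, and see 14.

I run maze.move on dir=north, yielding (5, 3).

Now I run maze.sense on dir=north, and observe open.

Then stack.push on x=north, and observe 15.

Calling maze.move on dir=north, → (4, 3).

I run maze.sense on dir=north, : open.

Calling stack.push on x=north, → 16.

I call maze.move on dir=north, and see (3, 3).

I run maze.sense on dir=north, — result: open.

Calling stack.push on x=north, giving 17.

I invoke maze.move on dir=north, yielding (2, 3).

I call maze.sense on dir=north, : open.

Then stack.push on x=north, and get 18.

I try maze.move on dir=north, and observe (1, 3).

I call maze.sense on dir=north, : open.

Using stack.push on x=north, and observe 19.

I try maze.move on dir=north, which returns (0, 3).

Invoking maze.sense on dir=west, and observe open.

I run stack.push on x=west, — result: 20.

Calling maze.move on dir=west, : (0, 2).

I try maze.sense on dir=south, : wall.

I try maze.sense on dir=west, — result: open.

I invoke stack.push on x=west, giving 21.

Using maze.move on dir=west, giving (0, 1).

I use maze.sense on dir=west, : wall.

I use stack.pop, and get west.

I run maze.move on dir=east, and observe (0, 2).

Now I run stack.pop(), — result: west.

Invoking maze.move on dir=east, and observe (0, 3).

Now I run maze.sense on dir=east, → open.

Then stack.push on x=east, and get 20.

I use maze.move on dir=east, yielding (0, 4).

Using maze.sense on dir=south, giving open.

I invoke stack.push on x=south, → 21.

Then maze.move on dir=south, giving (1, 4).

I invoke maze.sense on dir=south, and see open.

Then stack.push on x=south, and get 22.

Then maze.move on dir=south, and see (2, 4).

Calling maze.sense on dir=south, and see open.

Using stack.push on x=south, and get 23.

I use maze.move on dir=south, giving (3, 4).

Calling maze.sense on dir=south, giving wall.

Using maze.sense on dir=east, → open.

Calling stack.push on x=east, and get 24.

Then maze.move on dir=east, and get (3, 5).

Next I call maze.sense on dir=south, and get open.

Using stack.push on x=south, — result: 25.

I run maze.move on dir=south, — result: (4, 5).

I call maze.sense on dir=south, and get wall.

I use stack.pop(), and observe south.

Calling maze.move on dir=north, — result: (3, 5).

Then maze.sense on dir=north, and get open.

I try stack.push on x=north, — result: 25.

I run maze.move on dir=north, : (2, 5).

Using maze.sense on dir=north, → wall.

I invoke stack.pop(), : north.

Now I run maze.move on dir=south, and see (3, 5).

Next I call stack.pop, — result: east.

Calling maze.move on dir=west, and see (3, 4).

Next I call stack.pop(), → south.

Invoking maze.move on dir=north, and get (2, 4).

Invoking stack.pop, and see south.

Then maze.move on dir=north, yielding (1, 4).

Now I run stack.pop(), and see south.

Using maze.move on dir=north, which returns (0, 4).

Next I call maze.sense on dir=east, and observe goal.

Now I run maze.move on dir=east, yielding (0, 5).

Answer: (0, 5)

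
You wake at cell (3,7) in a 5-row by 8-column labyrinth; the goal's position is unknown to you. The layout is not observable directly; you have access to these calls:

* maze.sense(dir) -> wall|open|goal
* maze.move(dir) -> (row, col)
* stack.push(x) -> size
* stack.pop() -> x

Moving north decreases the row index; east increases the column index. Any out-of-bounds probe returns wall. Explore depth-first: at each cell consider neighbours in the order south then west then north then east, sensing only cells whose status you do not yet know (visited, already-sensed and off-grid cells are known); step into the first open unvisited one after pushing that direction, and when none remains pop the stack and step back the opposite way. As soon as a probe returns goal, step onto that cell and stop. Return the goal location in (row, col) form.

==> maze.sense(south)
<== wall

==> maze.sense(west)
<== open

==> stack.push(west)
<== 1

==> maze.move(west)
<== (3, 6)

==> maze.sense(south)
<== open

==> stack.push(south)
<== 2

==> maze.move(south)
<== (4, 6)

==> maze.sense(west)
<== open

==> stack.push(west)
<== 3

==> maze.move(west)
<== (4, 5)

==> maze.sense(west)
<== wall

==> maze.sense(north)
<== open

==> stack.push(north)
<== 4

==> maze.move(north)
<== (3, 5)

==> maze.sense(west)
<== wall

==> maze.sense(north)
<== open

==> stack.push(north)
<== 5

==> maze.move(north)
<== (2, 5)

==> maze.sense(west)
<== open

==> stack.push(west)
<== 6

==> maze.move(west)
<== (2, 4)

==> maze.sense(west)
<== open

==> stack.push(west)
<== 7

==> maze.move(west)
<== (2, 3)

==> maze.sense(south)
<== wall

==> maze.sense(west)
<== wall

==> maze.sense(north)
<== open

==> stack.push(north)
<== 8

==> maze.move(north)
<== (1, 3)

==> maze.sense(west)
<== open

==> stack.push(west)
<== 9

==> maze.move(west)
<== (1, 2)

==> maze.sense(west)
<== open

==> stack.push(west)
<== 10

==> maze.move(west)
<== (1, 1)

==> maze.sense(south)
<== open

==> stack.push(south)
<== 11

==> maze.move(south)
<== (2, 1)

==> maze.sense(south)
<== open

==> stack.push(south)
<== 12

==> maze.move(south)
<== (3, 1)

==> maze.sense(south)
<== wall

==> maze.sense(west)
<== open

==> stack.push(west)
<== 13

==> maze.move(west)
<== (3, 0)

==> maze.sense(south)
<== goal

==> maze.move(south)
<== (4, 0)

Answer: (4, 0)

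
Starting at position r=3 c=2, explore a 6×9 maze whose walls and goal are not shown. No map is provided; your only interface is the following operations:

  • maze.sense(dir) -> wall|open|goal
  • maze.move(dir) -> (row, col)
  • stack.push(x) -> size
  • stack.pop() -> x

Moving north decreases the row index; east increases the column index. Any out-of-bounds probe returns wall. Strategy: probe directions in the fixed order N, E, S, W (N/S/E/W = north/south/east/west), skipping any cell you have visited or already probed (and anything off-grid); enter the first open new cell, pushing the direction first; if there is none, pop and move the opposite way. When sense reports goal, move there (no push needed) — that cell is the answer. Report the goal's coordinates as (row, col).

-> maze.sense(north)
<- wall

-> maze.sense(east)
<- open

-> stack.push(east)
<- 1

-> maze.move(east)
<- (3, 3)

-> maze.sense(north)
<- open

-> stack.push(north)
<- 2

-> maze.move(north)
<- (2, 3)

-> maze.sense(north)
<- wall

-> maze.sense(east)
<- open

-> stack.push(east)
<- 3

-> maze.move(east)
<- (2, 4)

-> maze.sense(north)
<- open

-> stack.push(north)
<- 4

-> maze.move(north)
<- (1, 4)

-> maze.sense(north)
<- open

-> stack.push(north)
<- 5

-> maze.move(north)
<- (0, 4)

-> maze.sense(east)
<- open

-> stack.push(east)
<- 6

-> maze.move(east)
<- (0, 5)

-> maze.sense(east)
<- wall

-> maze.sense(south)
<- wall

-> stack.pop()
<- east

-> maze.move(west)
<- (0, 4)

-> maze.sense(west)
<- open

-> stack.push(west)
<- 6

-> maze.move(west)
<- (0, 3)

-> maze.sense(west)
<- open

-> stack.push(west)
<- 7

-> maze.move(west)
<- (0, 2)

-> maze.sense(south)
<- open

-> stack.push(south)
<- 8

-> maze.move(south)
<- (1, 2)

-> maze.sense(west)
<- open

-> stack.push(west)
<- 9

-> maze.move(west)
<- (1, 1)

-> maze.sense(north)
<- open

-> stack.push(north)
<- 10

-> maze.move(north)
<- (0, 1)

-> maze.sense(west)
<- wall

-> stack.pop()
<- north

-> maze.move(south)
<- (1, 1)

-> maze.sense(south)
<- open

-> stack.push(south)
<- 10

-> maze.move(south)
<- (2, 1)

-> maze.sense(south)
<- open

-> stack.push(south)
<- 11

-> maze.move(south)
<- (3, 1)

-> maze.sense(south)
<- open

-> stack.push(south)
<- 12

-> maze.move(south)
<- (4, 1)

-> maze.sense(east)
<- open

-> stack.push(east)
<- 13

-> maze.move(east)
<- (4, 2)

-> maze.sense(east)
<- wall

-> maze.sense(south)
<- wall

-> stack.pop()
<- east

-> maze.move(west)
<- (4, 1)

-> maze.sense(south)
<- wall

-> maze.sense(west)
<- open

-> stack.push(west)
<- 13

-> maze.move(west)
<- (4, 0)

-> maze.sense(north)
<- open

-> stack.push(north)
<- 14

-> maze.move(north)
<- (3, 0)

-> maze.sense(north)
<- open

-> stack.push(north)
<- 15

-> maze.move(north)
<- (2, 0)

-> maze.sense(north)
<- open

-> stack.push(north)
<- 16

-> maze.move(north)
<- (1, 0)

-> stack.pop()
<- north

-> maze.move(south)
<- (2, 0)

-> stack.pop()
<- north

-> maze.move(south)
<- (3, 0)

-> stack.pop()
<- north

-> maze.move(south)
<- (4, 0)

-> maze.sense(south)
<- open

-> stack.push(south)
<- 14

-> maze.move(south)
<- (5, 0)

-> stack.pop()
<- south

-> maze.move(north)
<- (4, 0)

-> stack.pop()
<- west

-> maze.move(east)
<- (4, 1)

-> stack.pop()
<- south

-> maze.move(north)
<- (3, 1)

-> stack.pop()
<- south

-> maze.move(north)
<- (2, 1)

-> stack.pop()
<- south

-> maze.move(north)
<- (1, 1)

-> stack.pop()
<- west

-> maze.move(east)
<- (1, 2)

-> stack.pop()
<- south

-> maze.move(north)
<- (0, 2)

-> stack.pop()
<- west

-> maze.move(east)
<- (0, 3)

-> stack.pop()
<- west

-> maze.move(east)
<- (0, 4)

-> stack.pop()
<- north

-> maze.move(south)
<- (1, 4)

-> stack.pop()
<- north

-> maze.move(south)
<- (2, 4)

-> maze.sense(east)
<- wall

-> maze.sense(south)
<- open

-> stack.push(south)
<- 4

-> maze.move(south)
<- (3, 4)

-> maze.sense(east)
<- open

-> stack.push(east)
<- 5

-> maze.move(east)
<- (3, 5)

-> maze.sense(east)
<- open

-> stack.push(east)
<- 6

-> maze.move(east)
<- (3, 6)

-> maze.sense(north)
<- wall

-> maze.sense(east)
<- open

-> stack.push(east)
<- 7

-> maze.move(east)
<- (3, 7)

-> maze.sense(north)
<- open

-> stack.push(north)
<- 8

-> maze.move(north)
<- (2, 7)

-> maze.sense(north)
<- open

-> stack.push(north)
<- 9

-> maze.move(north)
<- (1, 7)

-> maze.sense(north)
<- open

-> stack.push(north)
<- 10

-> maze.move(north)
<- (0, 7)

-> maze.sense(east)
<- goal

-> maze.move(east)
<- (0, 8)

Answer: (0, 8)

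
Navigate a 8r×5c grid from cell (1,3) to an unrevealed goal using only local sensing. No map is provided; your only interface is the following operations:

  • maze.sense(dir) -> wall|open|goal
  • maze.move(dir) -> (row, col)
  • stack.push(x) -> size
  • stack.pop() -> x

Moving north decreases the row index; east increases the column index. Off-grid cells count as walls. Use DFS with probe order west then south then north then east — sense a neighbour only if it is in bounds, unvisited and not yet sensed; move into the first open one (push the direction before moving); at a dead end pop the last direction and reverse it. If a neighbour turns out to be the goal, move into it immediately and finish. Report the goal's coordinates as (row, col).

Step: maze.sense[dir: west]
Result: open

Step: stack.push[x: west]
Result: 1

Step: maze.move[dir: west]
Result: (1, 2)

Step: maze.sense[dir: west]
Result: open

Step: stack.push[x: west]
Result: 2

Step: maze.move[dir: west]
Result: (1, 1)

Step: maze.sense[dir: west]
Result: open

Step: stack.push[x: west]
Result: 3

Step: maze.move[dir: west]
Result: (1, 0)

Step: maze.sense[dir: south]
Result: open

Step: stack.push[x: south]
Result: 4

Step: maze.move[dir: south]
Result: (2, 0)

Step: maze.sense[dir: south]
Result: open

Step: stack.push[x: south]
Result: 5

Step: maze.move[dir: south]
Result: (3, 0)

Step: maze.sense[dir: south]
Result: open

Step: stack.push[x: south]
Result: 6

Step: maze.move[dir: south]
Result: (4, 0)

Step: maze.sense[dir: south]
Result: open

Step: stack.push[x: south]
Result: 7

Step: maze.move[dir: south]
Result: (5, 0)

Step: maze.sense[dir: south]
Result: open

Step: stack.push[x: south]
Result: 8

Step: maze.move[dir: south]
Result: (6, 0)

Step: maze.sense[dir: south]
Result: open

Step: stack.push[x: south]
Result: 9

Step: maze.move[dir: south]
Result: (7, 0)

Step: maze.sense[dir: east]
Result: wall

Step: stack.pop[]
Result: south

Step: maze.move[dir: north]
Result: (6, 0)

Step: maze.sense[dir: east]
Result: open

Step: stack.push[x: east]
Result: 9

Step: maze.move[dir: east]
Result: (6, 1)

Step: maze.sense[dir: north]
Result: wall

Step: maze.sense[dir: east]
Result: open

Step: stack.push[x: east]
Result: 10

Step: maze.move[dir: east]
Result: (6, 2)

Step: maze.sense[dir: south]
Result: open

Step: stack.push[x: south]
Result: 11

Step: maze.move[dir: south]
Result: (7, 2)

Step: maze.sense[dir: east]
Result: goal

Step: maze.move[dir: east]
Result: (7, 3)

Answer: (7, 3)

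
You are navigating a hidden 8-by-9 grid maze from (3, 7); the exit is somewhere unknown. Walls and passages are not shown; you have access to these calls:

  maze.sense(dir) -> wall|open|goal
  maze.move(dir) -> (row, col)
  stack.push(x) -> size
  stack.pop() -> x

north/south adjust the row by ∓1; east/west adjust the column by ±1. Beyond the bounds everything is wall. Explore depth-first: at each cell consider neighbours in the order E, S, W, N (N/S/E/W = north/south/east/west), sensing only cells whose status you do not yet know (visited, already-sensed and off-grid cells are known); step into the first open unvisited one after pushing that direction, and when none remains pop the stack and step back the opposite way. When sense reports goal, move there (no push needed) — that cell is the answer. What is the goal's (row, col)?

Act: sense[dir=east]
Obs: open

Act: push[x=east]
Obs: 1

Act: move[dir=east]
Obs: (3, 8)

Act: sense[dir=south]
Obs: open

Act: push[x=south]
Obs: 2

Act: move[dir=south]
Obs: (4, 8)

Act: sense[dir=south]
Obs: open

Act: push[x=south]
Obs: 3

Act: move[dir=south]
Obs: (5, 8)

Act: sense[dir=south]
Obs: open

Act: push[x=south]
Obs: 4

Act: move[dir=south]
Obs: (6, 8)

Act: sense[dir=south]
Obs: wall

Act: sense[dir=west]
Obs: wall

Act: pop[]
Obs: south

Act: move[dir=north]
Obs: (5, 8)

Act: sense[dir=west]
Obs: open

Act: push[x=west]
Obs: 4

Act: move[dir=west]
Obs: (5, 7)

Act: sense[dir=west]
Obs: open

Act: push[x=west]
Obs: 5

Act: move[dir=west]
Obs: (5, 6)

Act: sense[dir=south]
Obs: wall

Act: sense[dir=west]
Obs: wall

Act: sense[dir=north]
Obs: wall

Act: pop[]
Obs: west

Act: move[dir=east]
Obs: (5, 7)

Act: sense[dir=north]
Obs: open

Act: push[x=north]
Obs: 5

Act: move[dir=north]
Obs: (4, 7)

Act: pop[]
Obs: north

Act: move[dir=south]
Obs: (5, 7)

Act: pop[]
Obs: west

Act: move[dir=east]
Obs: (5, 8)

Act: pop[]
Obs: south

Act: move[dir=north]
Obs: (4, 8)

Act: pop[]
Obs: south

Act: move[dir=north]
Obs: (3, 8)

Act: sense[dir=north]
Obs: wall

Act: pop[]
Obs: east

Act: move[dir=west]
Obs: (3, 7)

Act: sense[dir=west]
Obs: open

Act: push[x=west]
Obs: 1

Act: move[dir=west]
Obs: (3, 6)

Act: sense[dir=west]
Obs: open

Act: push[x=west]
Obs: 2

Act: move[dir=west]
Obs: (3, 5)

Act: sense[dir=south]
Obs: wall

Act: sense[dir=west]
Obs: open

Act: push[x=west]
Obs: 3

Act: move[dir=west]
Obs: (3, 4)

Act: sense[dir=south]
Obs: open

Act: push[x=south]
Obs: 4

Act: move[dir=south]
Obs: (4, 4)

Act: sense[dir=south]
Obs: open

Act: push[x=south]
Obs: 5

Act: move[dir=south]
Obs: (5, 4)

Act: sense[dir=south]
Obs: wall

Act: sense[dir=west]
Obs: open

Act: push[x=west]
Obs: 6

Act: move[dir=west]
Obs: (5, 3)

Act: sense[dir=south]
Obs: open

Act: push[x=south]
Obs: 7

Act: move[dir=south]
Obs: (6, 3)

Act: sense[dir=south]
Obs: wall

Act: sense[dir=west]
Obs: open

Act: push[x=west]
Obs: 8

Act: move[dir=west]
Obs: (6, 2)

Act: sense[dir=south]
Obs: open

Act: push[x=south]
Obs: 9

Act: move[dir=south]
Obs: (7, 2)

Act: sense[dir=west]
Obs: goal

Act: move[dir=west]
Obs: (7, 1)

Answer: (7, 1)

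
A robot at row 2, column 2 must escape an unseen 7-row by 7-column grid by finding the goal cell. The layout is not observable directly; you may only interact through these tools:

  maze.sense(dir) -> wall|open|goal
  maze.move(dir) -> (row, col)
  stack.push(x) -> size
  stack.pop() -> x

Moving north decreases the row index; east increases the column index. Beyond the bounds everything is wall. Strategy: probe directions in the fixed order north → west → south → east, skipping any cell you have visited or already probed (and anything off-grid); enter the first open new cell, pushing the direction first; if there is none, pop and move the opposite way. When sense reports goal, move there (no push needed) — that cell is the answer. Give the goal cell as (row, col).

·→ maze.sense(dir=north)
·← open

·→ stack.push(x=north)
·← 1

·→ maze.move(dir=north)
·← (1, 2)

·→ maze.sense(dir=north)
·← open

·→ stack.push(x=north)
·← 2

·→ maze.move(dir=north)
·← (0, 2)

·→ maze.sense(dir=west)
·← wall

·→ maze.sense(dir=east)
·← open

·→ stack.push(x=east)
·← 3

·→ maze.move(dir=east)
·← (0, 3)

·→ maze.sense(dir=south)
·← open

·→ stack.push(x=south)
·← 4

·→ maze.move(dir=south)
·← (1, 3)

·→ maze.sense(dir=south)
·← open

·→ stack.push(x=south)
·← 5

·→ maze.move(dir=south)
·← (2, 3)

·→ maze.sense(dir=south)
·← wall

·→ maze.sense(dir=east)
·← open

·→ stack.push(x=east)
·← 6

·→ maze.move(dir=east)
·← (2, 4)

·→ maze.sense(dir=north)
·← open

·→ stack.push(x=north)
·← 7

·→ maze.move(dir=north)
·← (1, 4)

·→ maze.sense(dir=north)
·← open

·→ stack.push(x=north)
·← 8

·→ maze.move(dir=north)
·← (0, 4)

·→ maze.sense(dir=east)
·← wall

·→ stack.pop()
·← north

·→ maze.move(dir=south)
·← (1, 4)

·→ maze.sense(dir=east)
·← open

·→ stack.push(x=east)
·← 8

·→ maze.move(dir=east)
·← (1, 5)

·→ maze.sense(dir=south)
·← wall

·→ maze.sense(dir=east)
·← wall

·→ stack.pop()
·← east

·→ maze.move(dir=west)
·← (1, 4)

·→ stack.pop()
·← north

·→ maze.move(dir=south)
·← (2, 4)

·→ maze.sense(dir=south)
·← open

·→ stack.push(x=south)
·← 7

·→ maze.move(dir=south)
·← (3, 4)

·→ maze.sense(dir=south)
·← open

·→ stack.push(x=south)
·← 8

·→ maze.move(dir=south)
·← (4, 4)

·→ maze.sense(dir=west)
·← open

·→ stack.push(x=west)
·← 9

·→ maze.move(dir=west)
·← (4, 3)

·→ maze.sense(dir=west)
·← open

·→ stack.push(x=west)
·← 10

·→ maze.move(dir=west)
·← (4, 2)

·→ maze.sense(dir=north)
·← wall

·→ maze.sense(dir=west)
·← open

·→ stack.push(x=west)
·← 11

·→ maze.move(dir=west)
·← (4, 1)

·→ maze.sense(dir=north)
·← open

·→ stack.push(x=north)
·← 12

·→ maze.move(dir=north)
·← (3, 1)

·→ maze.sense(dir=north)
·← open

·→ stack.push(x=north)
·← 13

·→ maze.move(dir=north)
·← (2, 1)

·→ maze.sense(dir=north)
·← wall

·→ maze.sense(dir=west)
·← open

·→ stack.push(x=west)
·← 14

·→ maze.move(dir=west)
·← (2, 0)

·→ maze.sense(dir=north)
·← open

·→ stack.push(x=north)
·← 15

·→ maze.move(dir=north)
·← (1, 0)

·→ maze.sense(dir=north)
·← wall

·→ stack.pop()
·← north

·→ maze.move(dir=south)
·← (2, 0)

·→ maze.sense(dir=south)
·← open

·→ stack.push(x=south)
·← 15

·→ maze.move(dir=south)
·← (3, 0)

·→ maze.sense(dir=south)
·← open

·→ stack.push(x=south)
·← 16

·→ maze.move(dir=south)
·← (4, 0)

·→ maze.sense(dir=south)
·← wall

·→ stack.pop()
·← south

·→ maze.move(dir=north)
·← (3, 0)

·→ stack.pop()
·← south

·→ maze.move(dir=north)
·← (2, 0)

·→ stack.pop()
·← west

·→ maze.move(dir=east)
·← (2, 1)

·→ stack.pop()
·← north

·→ maze.move(dir=south)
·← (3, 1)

·→ stack.pop()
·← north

·→ maze.move(dir=south)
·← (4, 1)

·→ maze.sense(dir=south)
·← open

·→ stack.push(x=south)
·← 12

·→ maze.move(dir=south)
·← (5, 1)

·→ maze.sense(dir=south)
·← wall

·→ maze.sense(dir=east)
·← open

·→ stack.push(x=east)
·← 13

·→ maze.move(dir=east)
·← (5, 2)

·→ maze.sense(dir=south)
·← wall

·→ maze.sense(dir=east)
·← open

·→ stack.push(x=east)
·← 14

·→ maze.move(dir=east)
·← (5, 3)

·→ maze.sense(dir=south)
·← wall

·→ maze.sense(dir=east)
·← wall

·→ stack.pop()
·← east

·→ maze.move(dir=west)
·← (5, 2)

·→ stack.pop()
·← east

·→ maze.move(dir=west)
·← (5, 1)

·→ stack.pop()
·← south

·→ maze.move(dir=north)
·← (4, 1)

·→ stack.pop()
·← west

·→ maze.move(dir=east)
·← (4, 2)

·→ stack.pop()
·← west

·→ maze.move(dir=east)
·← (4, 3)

·→ stack.pop()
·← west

·→ maze.move(dir=east)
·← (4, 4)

·→ maze.sense(dir=east)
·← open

·→ stack.push(x=east)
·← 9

·→ maze.move(dir=east)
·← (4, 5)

·→ maze.sense(dir=north)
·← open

·→ stack.push(x=north)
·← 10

·→ maze.move(dir=north)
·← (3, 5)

·→ maze.sense(dir=east)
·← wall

·→ stack.pop()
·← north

·→ maze.move(dir=south)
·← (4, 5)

·→ maze.sense(dir=south)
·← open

·→ stack.push(x=south)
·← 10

·→ maze.move(dir=south)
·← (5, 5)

·→ maze.sense(dir=south)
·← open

·→ stack.push(x=south)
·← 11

·→ maze.move(dir=south)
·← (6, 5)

·→ maze.sense(dir=west)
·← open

·→ stack.push(x=west)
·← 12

·→ maze.move(dir=west)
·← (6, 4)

·→ stack.pop()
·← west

·→ maze.move(dir=east)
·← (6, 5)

·→ maze.sense(dir=east)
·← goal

·→ maze.move(dir=east)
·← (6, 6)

Answer: (6, 6)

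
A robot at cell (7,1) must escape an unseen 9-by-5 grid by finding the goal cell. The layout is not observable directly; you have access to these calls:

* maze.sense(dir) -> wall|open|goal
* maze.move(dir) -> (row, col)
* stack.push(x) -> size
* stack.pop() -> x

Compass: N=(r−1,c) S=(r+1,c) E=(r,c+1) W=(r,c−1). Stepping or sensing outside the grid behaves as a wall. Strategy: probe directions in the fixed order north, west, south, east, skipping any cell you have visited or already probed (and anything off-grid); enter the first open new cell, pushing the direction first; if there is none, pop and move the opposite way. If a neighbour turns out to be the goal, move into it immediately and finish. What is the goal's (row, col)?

Action: maze.sense[dir=north]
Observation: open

Action: stack.push[x=north]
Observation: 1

Action: maze.move[dir=north]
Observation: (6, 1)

Action: maze.sense[dir=north]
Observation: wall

Action: maze.sense[dir=west]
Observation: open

Action: stack.push[x=west]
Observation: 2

Action: maze.move[dir=west]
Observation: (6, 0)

Action: maze.sense[dir=north]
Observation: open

Action: stack.push[x=north]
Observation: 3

Action: maze.move[dir=north]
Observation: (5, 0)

Action: maze.sense[dir=north]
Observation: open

Action: stack.push[x=north]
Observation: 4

Action: maze.move[dir=north]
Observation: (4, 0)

Action: maze.sense[dir=north]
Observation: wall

Action: maze.sense[dir=east]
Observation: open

Action: stack.push[x=east]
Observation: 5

Action: maze.move[dir=east]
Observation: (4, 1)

Action: maze.sense[dir=north]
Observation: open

Action: stack.push[x=north]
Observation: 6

Action: maze.move[dir=north]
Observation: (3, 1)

Action: maze.sense[dir=north]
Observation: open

Action: stack.push[x=north]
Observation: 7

Action: maze.move[dir=north]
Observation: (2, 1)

Action: maze.sense[dir=north]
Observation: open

Action: stack.push[x=north]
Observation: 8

Action: maze.move[dir=north]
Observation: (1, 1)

Action: maze.sense[dir=north]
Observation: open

Action: stack.push[x=north]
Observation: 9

Action: maze.move[dir=north]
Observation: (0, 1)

Action: maze.sense[dir=west]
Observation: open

Action: stack.push[x=west]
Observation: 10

Action: maze.move[dir=west]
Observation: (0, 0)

Action: maze.sense[dir=south]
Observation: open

Action: stack.push[x=south]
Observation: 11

Action: maze.move[dir=south]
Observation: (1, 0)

Action: maze.sense[dir=south]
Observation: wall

Action: stack.pop[]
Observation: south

Action: maze.move[dir=north]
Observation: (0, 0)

Action: stack.pop[]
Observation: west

Action: maze.move[dir=east]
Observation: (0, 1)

Action: maze.sense[dir=east]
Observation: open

Action: stack.push[x=east]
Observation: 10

Action: maze.move[dir=east]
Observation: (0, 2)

Action: maze.sense[dir=south]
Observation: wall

Action: maze.sense[dir=east]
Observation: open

Action: stack.push[x=east]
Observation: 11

Action: maze.move[dir=east]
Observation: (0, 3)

Action: maze.sense[dir=south]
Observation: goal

Action: maze.move[dir=south]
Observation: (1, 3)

Answer: (1, 3)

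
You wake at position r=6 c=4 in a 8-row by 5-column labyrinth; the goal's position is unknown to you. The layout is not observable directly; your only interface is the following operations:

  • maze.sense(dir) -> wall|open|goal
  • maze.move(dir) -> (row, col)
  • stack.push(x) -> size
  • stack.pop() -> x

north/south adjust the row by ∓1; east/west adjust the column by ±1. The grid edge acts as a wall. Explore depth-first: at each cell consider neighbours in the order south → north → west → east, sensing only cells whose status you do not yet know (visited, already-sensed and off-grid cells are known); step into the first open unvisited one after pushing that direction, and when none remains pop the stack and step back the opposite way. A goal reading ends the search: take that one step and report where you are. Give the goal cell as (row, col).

→ maze.sense(dir: south)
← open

→ stack.push(x: south)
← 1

→ maze.move(dir: south)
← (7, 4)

→ maze.sense(dir: west)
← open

→ stack.push(x: west)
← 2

→ maze.move(dir: west)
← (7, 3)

→ maze.sense(dir: north)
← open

→ stack.push(x: north)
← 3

→ maze.move(dir: north)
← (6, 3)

→ maze.sense(dir: north)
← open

→ stack.push(x: north)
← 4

→ maze.move(dir: north)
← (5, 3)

→ maze.sense(dir: north)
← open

→ stack.push(x: north)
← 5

→ maze.move(dir: north)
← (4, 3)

→ maze.sense(dir: north)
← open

→ stack.push(x: north)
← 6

→ maze.move(dir: north)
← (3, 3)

→ maze.sense(dir: north)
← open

→ stack.push(x: north)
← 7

→ maze.move(dir: north)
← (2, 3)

→ maze.sense(dir: north)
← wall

→ maze.sense(dir: west)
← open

→ stack.push(x: west)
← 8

→ maze.move(dir: west)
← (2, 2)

→ maze.sense(dir: south)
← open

→ stack.push(x: south)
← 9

→ maze.move(dir: south)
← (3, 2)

→ maze.sense(dir: south)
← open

→ stack.push(x: south)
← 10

→ maze.move(dir: south)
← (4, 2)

→ maze.sense(dir: south)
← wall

→ maze.sense(dir: west)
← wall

→ stack.pop()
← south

→ maze.move(dir: north)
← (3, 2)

→ maze.sense(dir: west)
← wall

→ stack.pop()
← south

→ maze.move(dir: north)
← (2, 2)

→ maze.sense(dir: north)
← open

→ stack.push(x: north)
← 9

→ maze.move(dir: north)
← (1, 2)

→ maze.sense(dir: north)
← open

→ stack.push(x: north)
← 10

→ maze.move(dir: north)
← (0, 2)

→ maze.sense(dir: west)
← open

→ stack.push(x: west)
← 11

→ maze.move(dir: west)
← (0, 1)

→ maze.sense(dir: south)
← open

→ stack.push(x: south)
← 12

→ maze.move(dir: south)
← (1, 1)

→ maze.sense(dir: south)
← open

→ stack.push(x: south)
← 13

→ maze.move(dir: south)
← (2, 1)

→ maze.sense(dir: west)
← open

→ stack.push(x: west)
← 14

→ maze.move(dir: west)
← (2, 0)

→ maze.sense(dir: south)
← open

→ stack.push(x: south)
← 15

→ maze.move(dir: south)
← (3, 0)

→ maze.sense(dir: south)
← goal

→ maze.move(dir: south)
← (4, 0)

Answer: (4, 0)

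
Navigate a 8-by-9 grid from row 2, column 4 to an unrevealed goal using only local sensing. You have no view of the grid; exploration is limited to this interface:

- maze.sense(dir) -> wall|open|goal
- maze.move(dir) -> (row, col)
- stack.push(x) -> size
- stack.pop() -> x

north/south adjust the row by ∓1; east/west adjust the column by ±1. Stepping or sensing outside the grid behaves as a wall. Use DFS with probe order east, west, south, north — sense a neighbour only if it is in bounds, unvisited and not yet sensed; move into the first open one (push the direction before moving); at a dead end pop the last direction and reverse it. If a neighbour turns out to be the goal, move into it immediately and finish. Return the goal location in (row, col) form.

> sense dir→east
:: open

> push x→east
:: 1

> move dir→east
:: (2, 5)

> sense dir→east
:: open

> push x→east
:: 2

> move dir→east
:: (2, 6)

> sense dir→east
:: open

> push x→east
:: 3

> move dir→east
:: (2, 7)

> sense dir→east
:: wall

> sense dir→south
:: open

> push x→south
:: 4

> move dir→south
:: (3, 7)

> sense dir→east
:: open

> push x→east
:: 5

> move dir→east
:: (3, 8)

> sense dir→south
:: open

> push x→south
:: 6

> move dir→south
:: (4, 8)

> sense dir→west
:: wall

> sense dir→south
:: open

> push x→south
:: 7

> move dir→south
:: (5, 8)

> sense dir→west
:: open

> push x→west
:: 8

> move dir→west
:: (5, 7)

> sense dir→west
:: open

> push x→west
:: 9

> move dir→west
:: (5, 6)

> sense dir→west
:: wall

> sense dir→south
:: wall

> sense dir→north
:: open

> push x→north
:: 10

> move dir→north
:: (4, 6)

> sense dir→west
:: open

> push x→west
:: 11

> move dir→west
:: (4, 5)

> sense dir→west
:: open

> push x→west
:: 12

> move dir→west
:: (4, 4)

> sense dir→west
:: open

> push x→west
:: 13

> move dir→west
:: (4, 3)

> sense dir→west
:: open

> push x→west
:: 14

> move dir→west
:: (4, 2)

> sense dir→west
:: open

> push x→west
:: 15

> move dir→west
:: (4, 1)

> sense dir→west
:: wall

> sense dir→south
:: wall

> sense dir→north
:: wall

> pop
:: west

> move dir→east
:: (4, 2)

> sense dir→south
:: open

> push x→south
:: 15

> move dir→south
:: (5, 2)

> sense dir→east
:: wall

> sense dir→south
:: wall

> pop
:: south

> move dir→north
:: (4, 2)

> sense dir→north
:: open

> push x→north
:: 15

> move dir→north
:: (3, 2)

> sense dir→east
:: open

> push x→east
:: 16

> move dir→east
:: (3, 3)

> sense dir→east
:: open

> push x→east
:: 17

> move dir→east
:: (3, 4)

> sense dir→east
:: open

> push x→east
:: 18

> move dir→east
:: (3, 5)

> sense dir→east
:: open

> push x→east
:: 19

> move dir→east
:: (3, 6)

> pop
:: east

> move dir→west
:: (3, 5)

> pop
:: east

> move dir→west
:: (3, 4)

> pop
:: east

> move dir→west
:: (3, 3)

> sense dir→north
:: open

> push x→north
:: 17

> move dir→north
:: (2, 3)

> sense dir→west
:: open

> push x→west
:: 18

> move dir→west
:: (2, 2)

> sense dir→west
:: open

> push x→west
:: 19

> move dir→west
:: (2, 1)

> sense dir→west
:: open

> push x→west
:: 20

> move dir→west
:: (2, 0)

> sense dir→south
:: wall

> sense dir→north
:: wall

> pop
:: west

> move dir→east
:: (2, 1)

> sense dir→north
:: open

> push x→north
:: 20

> move dir→north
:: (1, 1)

> sense dir→east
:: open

> push x→east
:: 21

> move dir→east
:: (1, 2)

> sense dir→east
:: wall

> sense dir→north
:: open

> push x→north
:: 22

> move dir→north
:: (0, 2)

> sense dir→east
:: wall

> sense dir→west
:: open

> push x→west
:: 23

> move dir→west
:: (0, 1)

> sense dir→west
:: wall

> pop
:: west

> move dir→east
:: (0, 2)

> pop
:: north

> move dir→south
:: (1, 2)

> pop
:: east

> move dir→west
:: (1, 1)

> pop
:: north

> move dir→south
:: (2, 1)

> pop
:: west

> move dir→east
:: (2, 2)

> pop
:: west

> move dir→east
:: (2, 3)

> pop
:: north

> move dir→south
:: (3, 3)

> pop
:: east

> move dir→west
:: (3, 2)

> pop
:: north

> move dir→south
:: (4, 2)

> pop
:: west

> move dir→east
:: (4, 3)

> pop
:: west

> move dir→east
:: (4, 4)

> sense dir→south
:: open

> push x→south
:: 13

> move dir→south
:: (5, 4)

> sense dir→south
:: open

> push x→south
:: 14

> move dir→south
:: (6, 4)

> sense dir→east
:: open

> push x→east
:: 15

> move dir→east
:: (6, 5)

> sense dir→south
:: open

> push x→south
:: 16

> move dir→south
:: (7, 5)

> sense dir→east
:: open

> push x→east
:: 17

> move dir→east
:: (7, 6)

> sense dir→east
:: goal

> move dir→east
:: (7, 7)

Answer: (7, 7)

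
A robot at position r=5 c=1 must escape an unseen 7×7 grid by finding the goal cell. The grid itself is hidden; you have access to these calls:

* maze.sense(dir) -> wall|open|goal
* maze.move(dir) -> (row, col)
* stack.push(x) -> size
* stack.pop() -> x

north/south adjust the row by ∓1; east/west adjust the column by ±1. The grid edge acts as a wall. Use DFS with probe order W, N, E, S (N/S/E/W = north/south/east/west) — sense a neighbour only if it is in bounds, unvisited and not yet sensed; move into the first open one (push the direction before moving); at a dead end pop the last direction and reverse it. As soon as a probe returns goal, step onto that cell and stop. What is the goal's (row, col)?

> maze.sense dir: west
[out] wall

> maze.sense dir: north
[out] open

> stack.push x: north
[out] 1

> maze.move dir: north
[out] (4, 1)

> maze.sense dir: west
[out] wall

> maze.sense dir: north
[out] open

> stack.push x: north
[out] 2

> maze.move dir: north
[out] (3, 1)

> maze.sense dir: west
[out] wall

> maze.sense dir: north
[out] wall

> maze.sense dir: east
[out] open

> stack.push x: east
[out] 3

> maze.move dir: east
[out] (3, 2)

> maze.sense dir: north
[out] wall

> maze.sense dir: east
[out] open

> stack.push x: east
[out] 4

> maze.move dir: east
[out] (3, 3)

> maze.sense dir: north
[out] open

> stack.push x: north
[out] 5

> maze.move dir: north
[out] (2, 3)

> maze.sense dir: north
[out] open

> stack.push x: north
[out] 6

> maze.move dir: north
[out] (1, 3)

> maze.sense dir: west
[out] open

> stack.push x: west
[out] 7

> maze.move dir: west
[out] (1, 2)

> maze.sense dir: west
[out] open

> stack.push x: west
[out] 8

> maze.move dir: west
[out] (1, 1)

> maze.sense dir: west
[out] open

> stack.push x: west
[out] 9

> maze.move dir: west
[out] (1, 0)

> maze.sense dir: north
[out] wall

> maze.sense dir: south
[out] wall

> stack.pop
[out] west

> maze.move dir: east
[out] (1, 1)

> maze.sense dir: north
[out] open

> stack.push x: north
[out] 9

> maze.move dir: north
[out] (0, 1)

> maze.sense dir: east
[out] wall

> stack.pop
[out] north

> maze.move dir: south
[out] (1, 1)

> stack.pop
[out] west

> maze.move dir: east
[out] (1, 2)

> stack.pop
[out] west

> maze.move dir: east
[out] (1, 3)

> maze.sense dir: north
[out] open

> stack.push x: north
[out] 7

> maze.move dir: north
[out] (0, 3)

> maze.sense dir: east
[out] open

> stack.push x: east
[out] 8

> maze.move dir: east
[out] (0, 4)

> maze.sense dir: east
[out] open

> stack.push x: east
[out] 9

> maze.move dir: east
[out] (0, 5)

> maze.sense dir: east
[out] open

> stack.push x: east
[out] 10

> maze.move dir: east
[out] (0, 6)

> maze.sense dir: south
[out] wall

> stack.pop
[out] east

> maze.move dir: west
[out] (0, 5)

> maze.sense dir: south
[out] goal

> maze.move dir: south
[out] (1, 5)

Answer: (1, 5)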